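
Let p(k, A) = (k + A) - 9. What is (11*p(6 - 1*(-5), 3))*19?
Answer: 1045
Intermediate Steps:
p(k, A) = -9 + A + k (p(k, A) = (A + k) - 9 = -9 + A + k)
(11*p(6 - 1*(-5), 3))*19 = (11*(-9 + 3 + (6 - 1*(-5))))*19 = (11*(-9 + 3 + (6 + 5)))*19 = (11*(-9 + 3 + 11))*19 = (11*5)*19 = 55*19 = 1045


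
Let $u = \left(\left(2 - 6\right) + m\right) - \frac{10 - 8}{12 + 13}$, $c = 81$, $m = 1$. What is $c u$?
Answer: $- \frac{6237}{25} \approx -249.48$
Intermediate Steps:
$u = - \frac{77}{25}$ ($u = \left(\left(2 - 6\right) + 1\right) - \frac{10 - 8}{12 + 13} = \left(-4 + 1\right) - \frac{2}{25} = -3 - 2 \cdot \frac{1}{25} = -3 - \frac{2}{25} = - \frac{77}{25} \approx -3.08$)
$c u = 81 \left(- \frac{77}{25}\right) = - \frac{6237}{25}$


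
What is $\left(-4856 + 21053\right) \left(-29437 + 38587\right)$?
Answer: $148202550$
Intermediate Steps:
$\left(-4856 + 21053\right) \left(-29437 + 38587\right) = 16197 \cdot 9150 = 148202550$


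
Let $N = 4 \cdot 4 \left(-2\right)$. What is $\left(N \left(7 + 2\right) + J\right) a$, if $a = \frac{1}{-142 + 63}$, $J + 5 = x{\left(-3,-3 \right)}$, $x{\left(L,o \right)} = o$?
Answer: $\frac{296}{79} \approx 3.7468$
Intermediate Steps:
$N = -32$ ($N = 16 \left(-2\right) = -32$)
$J = -8$ ($J = -5 - 3 = -8$)
$a = - \frac{1}{79}$ ($a = \frac{1}{-79} = - \frac{1}{79} \approx -0.012658$)
$\left(N \left(7 + 2\right) + J\right) a = \left(- 32 \left(7 + 2\right) - 8\right) \left(- \frac{1}{79}\right) = \left(\left(-32\right) 9 - 8\right) \left(- \frac{1}{79}\right) = \left(-288 - 8\right) \left(- \frac{1}{79}\right) = \left(-296\right) \left(- \frac{1}{79}\right) = \frac{296}{79}$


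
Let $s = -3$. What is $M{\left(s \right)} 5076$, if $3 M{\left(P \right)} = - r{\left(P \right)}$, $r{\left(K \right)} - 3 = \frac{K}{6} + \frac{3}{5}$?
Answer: $- \frac{26226}{5} \approx -5245.2$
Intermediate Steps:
$r{\left(K \right)} = \frac{18}{5} + \frac{K}{6}$ ($r{\left(K \right)} = 3 + \left(\frac{K}{6} + \frac{3}{5}\right) = 3 + \left(\frac{3}{5} + \frac{K}{6}\right) = \frac{18}{5} + \frac{K}{6}$)
$M{\left(P \right)} = - \frac{6}{5} - \frac{P}{18}$ ($M{\left(P \right)} = \frac{\left(-1\right) \left(\frac{18}{5} + \frac{P}{6}\right)}{3} = \frac{- \frac{18}{5} - \frac{P}{6}}{3} = - \frac{6}{5} - \frac{P}{18}$)
$M{\left(s \right)} 5076 = \left(- \frac{6}{5} - - \frac{1}{6}\right) 5076 = \left(- \frac{6}{5} + \frac{1}{6}\right) 5076 = \left(- \frac{31}{30}\right) 5076 = - \frac{26226}{5}$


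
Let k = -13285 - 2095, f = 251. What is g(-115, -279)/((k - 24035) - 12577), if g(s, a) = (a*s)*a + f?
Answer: 1118933/6499 ≈ 172.17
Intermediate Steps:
k = -15380
g(s, a) = 251 + s*a**2 (g(s, a) = (a*s)*a + 251 = s*a**2 + 251 = 251 + s*a**2)
g(-115, -279)/((k - 24035) - 12577) = (251 - 115*(-279)**2)/((-15380 - 24035) - 12577) = (251 - 115*77841)/(-39415 - 12577) = (251 - 8951715)/(-51992) = -8951464*(-1/51992) = 1118933/6499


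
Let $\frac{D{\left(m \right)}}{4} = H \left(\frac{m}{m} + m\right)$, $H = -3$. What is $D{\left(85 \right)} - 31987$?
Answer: $-33019$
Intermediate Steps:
$D{\left(m \right)} = -12 - 12 m$ ($D{\left(m \right)} = 4 \left(- 3 \left(\frac{m}{m} + m\right)\right) = 4 \left(- 3 \left(1 + m\right)\right) = 4 \left(-3 - 3 m\right) = -12 - 12 m$)
$D{\left(85 \right)} - 31987 = \left(-12 - 1020\right) - 31987 = -1032 - 31987 = -33019$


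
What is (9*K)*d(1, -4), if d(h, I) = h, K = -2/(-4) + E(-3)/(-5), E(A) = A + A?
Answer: 153/10 ≈ 15.300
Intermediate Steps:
E(A) = 2*A
K = 17/10 (K = -2/(-4) + (2*(-3))/(-5) = -2*(-1/4) - 6*(-1/5) = 1/2 + 6/5 = 17/10 ≈ 1.7000)
(9*K)*d(1, -4) = (9*(17/10))*1 = (153/10)*1 = 153/10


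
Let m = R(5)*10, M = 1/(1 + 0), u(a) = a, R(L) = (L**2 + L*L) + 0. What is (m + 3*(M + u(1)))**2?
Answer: 256036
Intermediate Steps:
R(L) = 2*L**2 (R(L) = (L**2 + L**2) + 0 = 2*L**2 + 0 = 2*L**2)
M = 1 (M = 1/1 = 1)
m = 500 (m = (2*5**2)*10 = (2*25)*10 = 50*10 = 500)
(m + 3*(M + u(1)))**2 = (500 + 3*(1 + 1))**2 = (500 + 3*2)**2 = (500 + 6)**2 = 506**2 = 256036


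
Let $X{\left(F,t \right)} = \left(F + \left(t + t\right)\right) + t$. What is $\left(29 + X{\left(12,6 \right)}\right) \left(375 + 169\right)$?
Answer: $32096$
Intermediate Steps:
$X{\left(F,t \right)} = F + 3 t$ ($X{\left(F,t \right)} = \left(F + 2 t\right) + t = F + 3 t$)
$\left(29 + X{\left(12,6 \right)}\right) \left(375 + 169\right) = \left(29 + \left(12 + 3 \cdot 6\right)\right) \left(375 + 169\right) = \left(29 + \left(12 + 18\right)\right) 544 = \left(29 + 30\right) 544 = 59 \cdot 544 = 32096$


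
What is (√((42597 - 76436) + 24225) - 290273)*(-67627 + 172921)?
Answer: -30564005262 + 105294*I*√9614 ≈ -3.0564e+10 + 1.0324e+7*I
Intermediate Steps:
(√((42597 - 76436) + 24225) - 290273)*(-67627 + 172921) = (√(-33839 + 24225) - 290273)*105294 = (√(-9614) - 290273)*105294 = (I*√9614 - 290273)*105294 = (-290273 + I*√9614)*105294 = -30564005262 + 105294*I*√9614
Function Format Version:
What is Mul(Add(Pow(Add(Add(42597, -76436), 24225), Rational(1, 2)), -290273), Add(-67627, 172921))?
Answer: Add(-30564005262, Mul(105294, I, Pow(9614, Rational(1, 2)))) ≈ Add(-3.0564e+10, Mul(1.0324e+7, I))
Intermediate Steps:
Mul(Add(Pow(Add(Add(42597, -76436), 24225), Rational(1, 2)), -290273), Add(-67627, 172921)) = Mul(Add(Pow(Add(-33839, 24225), Rational(1, 2)), -290273), 105294) = Mul(Add(Pow(-9614, Rational(1, 2)), -290273), 105294) = Mul(Add(Mul(I, Pow(9614, Rational(1, 2))), -290273), 105294) = Mul(Add(-290273, Mul(I, Pow(9614, Rational(1, 2)))), 105294) = Add(-30564005262, Mul(105294, I, Pow(9614, Rational(1, 2))))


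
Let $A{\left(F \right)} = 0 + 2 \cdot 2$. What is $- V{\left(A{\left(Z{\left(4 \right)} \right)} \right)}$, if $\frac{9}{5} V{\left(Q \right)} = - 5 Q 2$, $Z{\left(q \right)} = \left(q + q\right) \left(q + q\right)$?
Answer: $\frac{200}{9} \approx 22.222$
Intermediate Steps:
$Z{\left(q \right)} = 4 q^{2}$ ($Z{\left(q \right)} = 2 q 2 q = 4 q^{2}$)
$A{\left(F \right)} = 4$ ($A{\left(F \right)} = 0 + 4 = 4$)
$V{\left(Q \right)} = - \frac{50 Q}{9}$ ($V{\left(Q \right)} = \frac{5 - 5 Q 2}{9} = \frac{5 \left(- 10 Q\right)}{9} = - \frac{50 Q}{9}$)
$- V{\left(A{\left(Z{\left(4 \right)} \right)} \right)} = - \frac{\left(-50\right) 4}{9} = \left(-1\right) \left(- \frac{200}{9}\right) = \frac{200}{9}$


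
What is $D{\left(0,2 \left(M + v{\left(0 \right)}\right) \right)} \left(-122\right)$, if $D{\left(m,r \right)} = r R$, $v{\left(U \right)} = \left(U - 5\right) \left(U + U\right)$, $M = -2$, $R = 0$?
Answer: $0$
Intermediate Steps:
$v{\left(U \right)} = 2 U \left(-5 + U\right)$ ($v{\left(U \right)} = \left(-5 + U\right) 2 U = 2 U \left(-5 + U\right)$)
$D{\left(m,r \right)} = 0$ ($D{\left(m,r \right)} = r 0 = 0$)
$D{\left(0,2 \left(M + v{\left(0 \right)}\right) \right)} \left(-122\right) = 0 \left(-122\right) = 0$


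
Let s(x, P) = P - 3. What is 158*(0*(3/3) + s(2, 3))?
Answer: 0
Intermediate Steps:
s(x, P) = -3 + P
158*(0*(3/3) + s(2, 3)) = 158*(0*(3/3) + (-3 + 3)) = 158*(0*(3*(⅓)) + 0) = 158*(0*1 + 0) = 158*(0 + 0) = 158*0 = 0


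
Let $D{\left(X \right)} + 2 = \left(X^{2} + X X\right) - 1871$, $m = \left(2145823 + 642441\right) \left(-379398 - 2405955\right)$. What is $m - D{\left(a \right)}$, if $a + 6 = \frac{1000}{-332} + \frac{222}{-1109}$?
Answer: $- \frac{65801139043609185411199}{8472650209} \approx -7.7663 \cdot 10^{12}$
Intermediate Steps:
$a = - \frac{847958}{92047}$ ($a = -6 + \left(\frac{1000}{-332} + \frac{222}{-1109}\right) = -6 + \left(1000 \left(- \frac{1}{332}\right) + 222 \left(- \frac{1}{1109}\right)\right) = -6 - \frac{295676}{92047} = - \frac{847958}{92047} \approx -9.2122$)
$m = -7766299497192$ ($m = 2788264 \left(-2785353\right) = -7766299497192$)
$D{\left(X \right)} = -1873 + 2 X^{2}$ ($D{\left(X \right)} = -2 - \left(1871 - X^{2} - X X\right) = -2 + \left(\left(X^{2} + X^{2}\right) - 1871\right) = -2 + \left(2 X^{2} - 1871\right) = -2 + \left(-1871 + 2 X^{2}\right) = -1873 + 2 X^{2}$)
$m - D{\left(a \right)} = -7766299497192 - \left(-1873 + 2 \left(- \frac{847958}{92047}\right)^{2}\right) = -7766299497192 - \left(-1873 + 2 \cdot \frac{719032769764}{8472650209}\right) = -7766299497192 - \left(-1873 + \frac{1438065539528}{8472650209}\right) = -7766299497192 - - \frac{14431208301929}{8472650209} = -7766299497192 + \frac{14431208301929}{8472650209} = - \frac{65801139043609185411199}{8472650209}$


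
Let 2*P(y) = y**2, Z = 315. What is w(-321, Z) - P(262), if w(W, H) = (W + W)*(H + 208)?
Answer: -370088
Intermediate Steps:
w(W, H) = 2*W*(208 + H) (w(W, H) = (2*W)*(208 + H) = 2*W*(208 + H))
P(y) = y**2/2
w(-321, Z) - P(262) = 2*(-321)*(208 + 315) - 262**2/2 = 2*(-321)*523 - 68644/2 = -335766 - 1*34322 = -335766 - 34322 = -370088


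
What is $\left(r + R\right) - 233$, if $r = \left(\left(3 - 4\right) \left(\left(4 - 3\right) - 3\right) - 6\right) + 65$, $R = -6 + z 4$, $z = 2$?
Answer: $-170$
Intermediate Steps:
$R = 2$ ($R = -6 + 2 \cdot 4 = -6 + 8 = 2$)
$r = 61$ ($r = \left(- (1 - 3) - 6\right) + 65 = \left(\left(-1\right) \left(-2\right) - 6\right) + 65 = \left(2 - 6\right) + 65 = -4 + 65 = 61$)
$\left(r + R\right) - 233 = \left(61 + 2\right) - 233 = 63 - 233 = -170$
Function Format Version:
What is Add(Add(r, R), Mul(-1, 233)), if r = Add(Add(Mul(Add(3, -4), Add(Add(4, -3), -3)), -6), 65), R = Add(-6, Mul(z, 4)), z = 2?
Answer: -170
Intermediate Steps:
R = 2 (R = Add(-6, Mul(2, 4)) = Add(-6, 8) = 2)
r = 61 (r = Add(Add(Mul(-1, Add(1, -3)), -6), 65) = Add(Add(Mul(-1, -2), -6), 65) = Add(Add(2, -6), 65) = Add(-4, 65) = 61)
Add(Add(r, R), Mul(-1, 233)) = Add(Add(61, 2), Mul(-1, 233)) = Add(63, -233) = -170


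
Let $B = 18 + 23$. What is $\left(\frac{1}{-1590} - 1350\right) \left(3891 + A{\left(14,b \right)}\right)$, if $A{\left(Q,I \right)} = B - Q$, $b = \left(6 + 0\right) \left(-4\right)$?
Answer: $- \frac{1401665153}{265} \approx -5.2893 \cdot 10^{6}$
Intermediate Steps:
$B = 41$
$b = -24$ ($b = 6 \left(-4\right) = -24$)
$A{\left(Q,I \right)} = 41 - Q$
$\left(\frac{1}{-1590} - 1350\right) \left(3891 + A{\left(14,b \right)}\right) = \left(\frac{1}{-1590} - 1350\right) \left(3891 + \left(41 - 14\right)\right) = \left(- \frac{1}{1590} - 1350\right) \left(3891 + \left(41 - 14\right)\right) = - \frac{2146501 \left(3891 + 27\right)}{1590} = \left(- \frac{2146501}{1590}\right) 3918 = - \frac{1401665153}{265}$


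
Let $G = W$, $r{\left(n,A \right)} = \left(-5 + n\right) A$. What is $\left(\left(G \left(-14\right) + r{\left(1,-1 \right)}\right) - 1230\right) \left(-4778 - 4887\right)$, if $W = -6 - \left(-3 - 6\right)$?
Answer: $12255220$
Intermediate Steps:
$r{\left(n,A \right)} = A \left(-5 + n\right)$
$W = 3$ ($W = -6 - -9 = -6 + 9 = 3$)
$G = 3$
$\left(\left(G \left(-14\right) + r{\left(1,-1 \right)}\right) - 1230\right) \left(-4778 - 4887\right) = \left(\left(3 \left(-14\right) - \left(-5 + 1\right)\right) - 1230\right) \left(-4778 - 4887\right) = \left(\left(-42 - -4\right) - 1230\right) \left(-9665\right) = \left(\left(-42 + 4\right) - 1230\right) \left(-9665\right) = \left(-38 - 1230\right) \left(-9665\right) = \left(-1268\right) \left(-9665\right) = 12255220$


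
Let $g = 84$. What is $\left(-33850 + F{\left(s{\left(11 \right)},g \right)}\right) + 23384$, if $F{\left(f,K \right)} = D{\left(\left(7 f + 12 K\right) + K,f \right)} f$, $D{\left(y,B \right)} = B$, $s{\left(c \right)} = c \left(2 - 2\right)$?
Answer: $-10466$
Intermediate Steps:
$s{\left(c \right)} = 0$ ($s{\left(c \right)} = c 0 = 0$)
$F{\left(f,K \right)} = f^{2}$ ($F{\left(f,K \right)} = f f = f^{2}$)
$\left(-33850 + F{\left(s{\left(11 \right)},g \right)}\right) + 23384 = \left(-33850 + 0^{2}\right) + 23384 = \left(-33850 + 0\right) + 23384 = -33850 + 23384 = -10466$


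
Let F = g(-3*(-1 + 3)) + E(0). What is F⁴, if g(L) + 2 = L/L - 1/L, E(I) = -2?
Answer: 83521/1296 ≈ 64.445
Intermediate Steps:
g(L) = -1 - 1/L (g(L) = -2 + (L/L - 1/L) = -2 + (1 - 1/L) = -1 - 1/L)
F = -17/6 (F = (-1 - (-3)*(-1 + 3))/((-3*(-1 + 3))) - 2 = (-1 - (-3)*2)/((-3*2)) - 2 = (-1 - 1*(-6))/(-6) - 2 = -(-1 + 6)/6 - 2 = -⅙*5 - 2 = -⅚ - 2 = -17/6 ≈ -2.8333)
F⁴ = (-17/6)⁴ = 83521/1296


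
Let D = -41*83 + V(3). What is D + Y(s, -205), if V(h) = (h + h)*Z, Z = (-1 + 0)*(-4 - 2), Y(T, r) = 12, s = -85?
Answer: -3355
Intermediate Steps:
Z = 6 (Z = -1*(-6) = 6)
V(h) = 12*h (V(h) = (h + h)*6 = (2*h)*6 = 12*h)
D = -3367 (D = -41*83 + 12*3 = -3403 + 36 = -3367)
D + Y(s, -205) = -3367 + 12 = -3355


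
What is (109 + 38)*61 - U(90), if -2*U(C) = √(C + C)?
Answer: 8967 + 3*√5 ≈ 8973.7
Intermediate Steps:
U(C) = -√2*√C/2 (U(C) = -√(C + C)/2 = -√2*√C/2)
(109 + 38)*61 - U(90) = (109 + 38)*61 - (-1)*√2*√90/2 = 147*61 - (-1)*√2*3*√10/2 = 8967 - (-3)*√5 = 8967 + 3*√5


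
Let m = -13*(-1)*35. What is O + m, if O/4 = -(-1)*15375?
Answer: 61955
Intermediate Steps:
O = 61500 (O = 4*(-(-1)*15375) = 4*(-1*(-15375)) = 4*15375 = 61500)
m = 455 (m = -13*(-1)*35 = 13*35 = 455)
O + m = 61500 + 455 = 61955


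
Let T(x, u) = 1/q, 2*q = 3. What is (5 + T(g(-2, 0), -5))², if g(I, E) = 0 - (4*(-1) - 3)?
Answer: 289/9 ≈ 32.111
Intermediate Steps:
q = 3/2 (q = (½)*3 = 3/2 ≈ 1.5000)
g(I, E) = 7 (g(I, E) = 0 - (-4 - 3) = 0 - 1*(-7) = 0 + 7 = 7)
T(x, u) = ⅔ (T(x, u) = 1/(3/2) = ⅔)
(5 + T(g(-2, 0), -5))² = (5 + ⅔)² = (17/3)² = 289/9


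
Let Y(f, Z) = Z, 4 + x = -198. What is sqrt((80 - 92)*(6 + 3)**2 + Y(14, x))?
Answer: I*sqrt(1174) ≈ 34.264*I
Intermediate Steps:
x = -202 (x = -4 - 198 = -202)
sqrt((80 - 92)*(6 + 3)**2 + Y(14, x)) = sqrt((80 - 92)*(6 + 3)**2 - 202) = sqrt(-12*9**2 - 202) = sqrt(-12*81 - 202) = sqrt(-972 - 202) = sqrt(-1174) = I*sqrt(1174)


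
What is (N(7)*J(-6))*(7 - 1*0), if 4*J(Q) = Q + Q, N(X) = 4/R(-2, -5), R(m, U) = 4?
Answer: -21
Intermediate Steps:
N(X) = 1 (N(X) = 4/4 = 4*(1/4) = 1)
J(Q) = Q/2 (J(Q) = (Q + Q)/4 = (2*Q)/4 = Q/2)
(N(7)*J(-6))*(7 - 1*0) = (1*((1/2)*(-6)))*(7 - 1*0) = (1*(-3))*(7 + 0) = -3*7 = -21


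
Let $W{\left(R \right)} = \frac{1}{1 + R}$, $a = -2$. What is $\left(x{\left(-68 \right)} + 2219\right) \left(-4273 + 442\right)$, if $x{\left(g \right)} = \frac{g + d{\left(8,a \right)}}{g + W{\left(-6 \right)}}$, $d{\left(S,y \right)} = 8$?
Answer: $- \frac{2899986549}{341} \approx -8.5044 \cdot 10^{6}$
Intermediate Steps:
$x{\left(g \right)} = \frac{8 + g}{- \frac{1}{5} + g}$ ($x{\left(g \right)} = \frac{g + 8}{g + \frac{1}{1 - 6}} = \frac{8 + g}{g + \frac{1}{-5}} = \frac{8 + g}{g - \frac{1}{5}} = \frac{8 + g}{- \frac{1}{5} + g}$)
$\left(x{\left(-68 \right)} + 2219\right) \left(-4273 + 442\right) = \left(\frac{5 \left(8 - 68\right)}{-1 + 5 \left(-68\right)} + 2219\right) \left(-4273 + 442\right) = \left(5 \frac{1}{-1 - 340} \left(-60\right) + 2219\right) \left(-3831\right) = \left(5 \frac{1}{-341} \left(-60\right) + 2219\right) \left(-3831\right) = \left(5 \left(- \frac{1}{341}\right) \left(-60\right) + 2219\right) \left(-3831\right) = \left(\frac{300}{341} + 2219\right) \left(-3831\right) = \frac{756979}{341} \left(-3831\right) = - \frac{2899986549}{341}$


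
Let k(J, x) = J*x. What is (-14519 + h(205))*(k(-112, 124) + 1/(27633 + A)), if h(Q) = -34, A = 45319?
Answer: 1340407207125/6632 ≈ 2.0211e+8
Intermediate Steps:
(-14519 + h(205))*(k(-112, 124) + 1/(27633 + A)) = (-14519 - 34)*(-112*124 + 1/(27633 + 45319)) = -14553*(-13888 + 1/72952) = -14553*(-1013157375/72952) = 1340407207125/6632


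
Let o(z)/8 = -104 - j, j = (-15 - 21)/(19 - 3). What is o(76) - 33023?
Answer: -33837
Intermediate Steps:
j = -9/4 (j = -36/16 = -36*1/16 = -9/4 ≈ -2.2500)
o(z) = -814 (o(z) = 8*(-104 - 1*(-9/4)) = 8*(-104 + 9/4) = 8*(-407/4) = -814)
o(76) - 33023 = -814 - 33023 = -33837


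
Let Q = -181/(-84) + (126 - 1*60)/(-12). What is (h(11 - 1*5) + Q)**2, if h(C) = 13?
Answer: 657721/7056 ≈ 93.214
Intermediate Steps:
Q = -281/84 (Q = -181*(-1/84) + (126 - 60)*(-1/12) = 181/84 + 66*(-1/12) = 181/84 - 11/2 = -281/84 ≈ -3.3452)
(h(11 - 1*5) + Q)**2 = (13 - 281/84)**2 = (811/84)**2 = 657721/7056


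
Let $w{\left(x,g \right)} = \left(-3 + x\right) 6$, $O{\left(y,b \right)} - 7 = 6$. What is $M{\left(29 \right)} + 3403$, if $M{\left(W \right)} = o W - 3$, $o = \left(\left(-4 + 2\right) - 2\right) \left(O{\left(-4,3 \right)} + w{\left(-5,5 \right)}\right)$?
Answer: $7460$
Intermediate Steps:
$O{\left(y,b \right)} = 13$ ($O{\left(y,b \right)} = 7 + 6 = 13$)
$w{\left(x,g \right)} = -18 + 6 x$
$o = 140$ ($o = \left(\left(-4 + 2\right) - 2\right) \left(13 + \left(-18 + 6 \left(-5\right)\right)\right) = \left(-2 - 2\right) \left(13 - 48\right) = - 4 \left(13 - 48\right) = \left(-4\right) \left(-35\right) = 140$)
$M{\left(W \right)} = -3 + 140 W$ ($M{\left(W \right)} = 140 W - 3 = -3 + 140 W$)
$M{\left(29 \right)} + 3403 = \left(-3 + 140 \cdot 29\right) + 3403 = \left(-3 + 4060\right) + 3403 = 4057 + 3403 = 7460$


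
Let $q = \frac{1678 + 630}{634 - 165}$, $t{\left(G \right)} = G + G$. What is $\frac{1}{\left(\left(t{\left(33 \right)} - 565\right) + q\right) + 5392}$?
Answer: $\frac{469}{2297125} \approx 0.00020417$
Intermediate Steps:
$t{\left(G \right)} = 2 G$
$q = \frac{2308}{469}$ ($q = \frac{2308}{634 - 165} = \frac{2308}{469} \approx 4.9211$)
$\frac{1}{\left(\left(t{\left(33 \right)} - 565\right) + q\right) + 5392} = \frac{1}{\left(\left(2 \cdot 33 - 565\right) + \frac{2308}{469}\right) + 5392} = \frac{1}{\left(\left(66 - 565\right) + \frac{2308}{469}\right) + 5392} = \frac{1}{\left(-499 + \frac{2308}{469}\right) + 5392} = \frac{1}{- \frac{231723}{469} + 5392} = \frac{1}{\frac{2297125}{469}} = \frac{469}{2297125}$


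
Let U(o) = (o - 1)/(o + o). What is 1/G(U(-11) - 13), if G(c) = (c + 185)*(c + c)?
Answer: -121/520052 ≈ -0.00023267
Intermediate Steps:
U(o) = (-1 + o)/(2*o) (U(o) = (-1 + o)/((2*o)) = (-1 + o)*(1/(2*o)) = (-1 + o)/(2*o))
G(c) = 2*c*(185 + c) (G(c) = (185 + c)*(2*c) = 2*c*(185 + c))
1/G(U(-11) - 13) = 1/(2*((½)*(-1 - 11)/(-11) - 13)*(185 + ((½)*(-1 - 11)/(-11) - 13))) = 1/(2*((½)*(-1/11)*(-12) - 13)*(185 + ((½)*(-1/11)*(-12) - 13))) = 1/(2*(6/11 - 13)*(185 + (6/11 - 13))) = 1/(2*(-137/11)*(185 - 137/11)) = 1/(2*(-137/11)*(1898/11)) = 1/(-520052/121) = -121/520052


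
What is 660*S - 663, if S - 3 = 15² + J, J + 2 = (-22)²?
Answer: 467937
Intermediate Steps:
J = 482 (J = -2 + (-22)² = -2 + 484 = 482)
S = 710 (S = 3 + (15² + 482) = 3 + (225 + 482) = 3 + 707 = 710)
660*S - 663 = 660*710 - 663 = 468600 - 663 = 467937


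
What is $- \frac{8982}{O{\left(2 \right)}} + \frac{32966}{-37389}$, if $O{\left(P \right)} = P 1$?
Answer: $- \frac{167946965}{37389} \approx -4491.9$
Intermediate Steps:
$O{\left(P \right)} = P$
$- \frac{8982}{O{\left(2 \right)}} + \frac{32966}{-37389} = - \frac{8982}{2} + \frac{32966}{-37389} = \left(-8982\right) \frac{1}{2} + 32966 \left(- \frac{1}{37389}\right) = -4491 - \frac{32966}{37389} = - \frac{167946965}{37389}$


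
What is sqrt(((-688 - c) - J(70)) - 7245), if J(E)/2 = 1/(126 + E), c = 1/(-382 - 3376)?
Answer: I*sqrt(1372421896882)/13153 ≈ 89.067*I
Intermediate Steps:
c = -1/3758 (c = 1/(-3758) = -1/3758 ≈ -0.00026610)
J(E) = 2/(126 + E)
sqrt(((-688 - c) - J(70)) - 7245) = sqrt(((-688 - 1*(-1/3758)) - 2/(126 + 70)) - 7245) = sqrt(((-688 + 1/3758) - 2/196) - 7245) = sqrt((-2585503/3758 - 2/196) - 7245) = sqrt((-2585503/3758 - 1*1/98) - 7245) = sqrt((-2585503/3758 - 1/98) - 7245) = sqrt(-63345763/92071 - 7245) = sqrt(-730400158/92071) = I*sqrt(1372421896882)/13153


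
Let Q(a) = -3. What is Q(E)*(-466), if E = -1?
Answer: 1398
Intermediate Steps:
Q(E)*(-466) = -3*(-466) = 1398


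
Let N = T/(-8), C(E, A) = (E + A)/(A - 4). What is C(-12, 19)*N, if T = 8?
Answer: -7/15 ≈ -0.46667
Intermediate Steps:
C(E, A) = (A + E)/(-4 + A)
N = -1 (N = 8/(-8) = 8*(-1/8) = -1)
C(-12, 19)*N = ((19 - 12)/(-4 + 19))*(-1) = (7/15)*(-1) = -7/15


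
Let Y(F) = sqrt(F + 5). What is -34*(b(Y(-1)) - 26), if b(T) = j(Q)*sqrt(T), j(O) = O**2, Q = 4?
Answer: 884 - 544*sqrt(2) ≈ 114.67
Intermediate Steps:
Y(F) = sqrt(5 + F)
b(T) = 16*sqrt(T) (b(T) = 4**2*sqrt(T) = 16*sqrt(T))
-34*(b(Y(-1)) - 26) = -34*(16*sqrt(sqrt(5 - 1)) - 26) = -34*(16*sqrt(sqrt(4)) - 26) = -34*(16*sqrt(2) - 26) = -34*(-26 + 16*sqrt(2)) = 884 - 544*sqrt(2)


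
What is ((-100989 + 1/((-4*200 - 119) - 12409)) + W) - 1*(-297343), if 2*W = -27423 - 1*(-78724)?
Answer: 2958875975/13328 ≈ 2.2200e+5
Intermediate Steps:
W = 51301/2 (W = (-27423 - 1*(-78724))/2 = (-27423 + 78724)/2 = (1/2)*51301 = 51301/2 ≈ 25651.)
((-100989 + 1/((-4*200 - 119) - 12409)) + W) - 1*(-297343) = ((-100989 + 1/((-4*200 - 119) - 12409)) + 51301/2) - 1*(-297343) = ((-100989 + 1/((-800 - 119) - 12409)) + 51301/2) + 297343 = ((-100989 + 1/(-919 - 12409)) + 51301/2) + 297343 = ((-100989 + 1/(-13328)) + 51301/2) + 297343 = ((-100989 - 1/13328) + 51301/2) + 297343 = (-1345981393/13328 + 51301/2) + 297343 = -1004111529/13328 + 297343 = 2958875975/13328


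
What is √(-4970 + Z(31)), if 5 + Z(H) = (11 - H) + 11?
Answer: 2*I*√1246 ≈ 70.597*I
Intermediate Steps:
Z(H) = 17 - H (Z(H) = -5 + ((11 - H) + 11) = -5 + (22 - H) = 17 - H)
√(-4970 + Z(31)) = √(-4970 + (17 - 1*31)) = √(-4970 + (17 - 31)) = √(-4970 - 14) = √(-4984) = 2*I*√1246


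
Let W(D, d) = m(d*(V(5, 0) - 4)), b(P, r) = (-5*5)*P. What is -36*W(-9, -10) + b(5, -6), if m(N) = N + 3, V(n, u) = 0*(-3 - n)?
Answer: -1673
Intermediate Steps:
V(n, u) = 0
b(P, r) = -25*P
m(N) = 3 + N
W(D, d) = 3 - 4*d (W(D, d) = 3 + d*(0 - 4) = 3 + d*(-4) = 3 - 4*d)
-36*W(-9, -10) + b(5, -6) = -36*(3 - 4*(-10)) - 25*5 = -36*(3 + 40) - 125 = -36*43 - 125 = -1548 - 125 = -1673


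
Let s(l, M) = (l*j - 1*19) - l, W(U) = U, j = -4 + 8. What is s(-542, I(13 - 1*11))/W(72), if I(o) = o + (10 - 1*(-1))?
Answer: -1645/72 ≈ -22.847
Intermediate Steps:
j = 4
I(o) = 11 + o (I(o) = o + (10 + 1) = o + 11 = 11 + o)
s(l, M) = -19 + 3*l (s(l, M) = (l*4 - 1*19) - l = (4*l - 19) - l = (-19 + 4*l) - l = -19 + 3*l)
s(-542, I(13 - 1*11))/W(72) = (-19 + 3*(-542))/72 = (-19 - 1626)*(1/72) = -1645*1/72 = -1645/72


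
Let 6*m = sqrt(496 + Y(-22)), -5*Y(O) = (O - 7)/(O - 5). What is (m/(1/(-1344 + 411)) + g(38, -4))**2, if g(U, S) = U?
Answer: 6474413011/540 - 11818*sqrt(1003965)/45 ≈ 1.1727e+7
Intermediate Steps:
Y(O) = -(-7 + O)/(5*(-5 + O)) (Y(O) = -(O - 7)/(5*(O - 5)) = -(-7 + O)/(5*(-5 + O)))
m = sqrt(1003965)/270 (m = sqrt(496 + (7 - 1*(-22))/(5*(-5 - 22)))/6 = sqrt(496 + (1/5)*(7 + 22)/(-27))/6 = sqrt(496 + (1/5)*(-1/27)*29)/6 = sqrt(496 - 29/135)/6 = sqrt(66931/135)/6 = (sqrt(1003965)/45)/6 = sqrt(1003965)/270 ≈ 3.7110)
(m/(1/(-1344 + 411)) + g(38, -4))**2 = ((sqrt(1003965)/270)/(1/(-1344 + 411)) + 38)**2 = ((sqrt(1003965)/270)/(1/(-933)) + 38)**2 = ((sqrt(1003965)/270)/(-1/933) + 38)**2 = ((sqrt(1003965)/270)*(-933) + 38)**2 = (-311*sqrt(1003965)/90 + 38)**2 = (38 - 311*sqrt(1003965)/90)**2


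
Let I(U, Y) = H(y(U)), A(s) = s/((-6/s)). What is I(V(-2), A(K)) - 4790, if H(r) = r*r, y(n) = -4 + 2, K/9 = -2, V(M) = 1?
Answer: -4786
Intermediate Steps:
K = -18 (K = 9*(-2) = -18)
A(s) = -s²/6 (A(s) = s*(-s/6) = -s²/6)
y(n) = -2
H(r) = r²
I(U, Y) = 4 (I(U, Y) = (-2)² = 4)
I(V(-2), A(K)) - 4790 = 4 - 4790 = -4786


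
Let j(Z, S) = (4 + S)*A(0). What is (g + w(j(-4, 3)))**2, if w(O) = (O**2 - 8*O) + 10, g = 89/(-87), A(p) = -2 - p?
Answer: 760490929/7569 ≈ 1.0047e+5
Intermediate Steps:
j(Z, S) = -8 - 2*S (j(Z, S) = (4 + S)*(-2 - 1*0) = (4 + S)*(-2 + 0) = (4 + S)*(-2) = -8 - 2*S)
g = -89/87 (g = 89*(-1/87) = -89/87 ≈ -1.0230)
w(O) = 10 + O**2 - 8*O
(g + w(j(-4, 3)))**2 = (-89/87 + (10 + (-8 - 2*3)**2 - 8*(-8 - 2*3)))**2 = (-89/87 + (10 + (-8 - 6)**2 - 8*(-8 - 6)))**2 = (-89/87 + (10 + (-14)**2 - 8*(-14)))**2 = (-89/87 + (10 + 196 + 112))**2 = (-89/87 + 318)**2 = (27577/87)**2 = 760490929/7569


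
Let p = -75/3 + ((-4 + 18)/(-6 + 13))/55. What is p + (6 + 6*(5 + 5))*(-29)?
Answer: -106643/55 ≈ -1939.0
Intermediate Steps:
p = -1373/55 (p = -75*⅓ + (14/7)*(1/55) = -25 + (14*(⅐))*(1/55) = -25 + 2*(1/55) = -25 + 2/55 = -1373/55 ≈ -24.964)
p + (6 + 6*(5 + 5))*(-29) = -1373/55 + (6 + 6*(5 + 5))*(-29) = -1373/55 + (6 + 6*10)*(-29) = -1373/55 + (6 + 60)*(-29) = -1373/55 + 66*(-29) = -1373/55 - 1914 = -106643/55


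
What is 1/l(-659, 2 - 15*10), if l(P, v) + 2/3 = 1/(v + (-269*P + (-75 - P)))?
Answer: -533121/355411 ≈ -1.5000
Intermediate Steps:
l(P, v) = -⅔ + 1/(-75 + v - 270*P) (l(P, v) = -⅔ + 1/(v + (-269*P + (-75 - P))) = -⅔ + 1/(v + (-75 - 270*P)) = -⅔ + 1/(-75 + v - 270*P))
1/l(-659, 2 - 15*10) = 1/((-153 - 540*(-659) + 2*(2 - 15*10))/(3*(75 - (2 - 15*10) + 270*(-659)))) = 1/((-153 + 355860 + 2*(2 - 150))/(3*(75 - (2 - 150) - 177930))) = 1/((-153 + 355860 + 2*(-148))/(3*(75 - 1*(-148) - 177930))) = 1/((-153 + 355860 - 296)/(3*(75 + 148 - 177930))) = 1/((⅓)*355411/(-177707)) = 1/((⅓)*(-1/177707)*355411) = 1/(-355411/533121) = -533121/355411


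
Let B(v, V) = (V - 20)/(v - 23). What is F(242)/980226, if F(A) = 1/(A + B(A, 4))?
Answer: 73/17311444644 ≈ 4.2169e-9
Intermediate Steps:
B(v, V) = (-20 + V)/(-23 + v)
F(A) = 1/(A - 16/(-23 + A)) (F(A) = 1/(A + (-20 + 4)/(-23 + A)) = 1/(A - 16/(-23 + A)))
F(242)/980226 = ((-23 + 242)/(-16 + 242*(-23 + 242)))/980226 = (219/(-16 + 242*219))*(1/980226) = (219/(-16 + 52998))*(1/980226) = (219/52982)*(1/980226) = 73/17311444644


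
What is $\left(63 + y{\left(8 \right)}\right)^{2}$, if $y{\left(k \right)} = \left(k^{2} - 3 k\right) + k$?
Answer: $12321$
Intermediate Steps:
$y{\left(k \right)} = k^{2} - 2 k$
$\left(63 + y{\left(8 \right)}\right)^{2} = \left(63 + 8 \left(-2 + 8\right)\right)^{2} = \left(63 + 8 \cdot 6\right)^{2} = \left(63 + 48\right)^{2} = 111^{2} = 12321$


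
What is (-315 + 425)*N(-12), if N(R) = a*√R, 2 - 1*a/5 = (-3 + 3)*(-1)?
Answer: 2200*I*√3 ≈ 3810.5*I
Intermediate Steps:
a = 10 (a = 10 - 5*(-3 + 3)*(-1) = 10 - 0*(-1) = 10 - 5*0 = 10 + 0 = 10)
N(R) = 10*√R
(-315 + 425)*N(-12) = (-315 + 425)*(10*√(-12)) = 110*(10*(2*I*√3)) = 110*(20*I*√3) = 2200*I*√3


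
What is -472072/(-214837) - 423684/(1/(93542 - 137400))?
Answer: 3992086712893936/214837 ≈ 1.8582e+10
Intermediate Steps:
-472072/(-214837) - 423684/(1/(93542 - 137400)) = -472072*(-1/214837) - 423684/(1/(-43858)) = 472072/214837 - 423684/(-1/43858) = 472072/214837 - 423684*(-43858) = 472072/214837 + 18581932872 = 3992086712893936/214837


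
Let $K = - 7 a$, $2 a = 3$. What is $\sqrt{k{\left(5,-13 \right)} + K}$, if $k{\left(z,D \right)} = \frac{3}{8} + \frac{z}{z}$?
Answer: $\frac{i \sqrt{146}}{4} \approx 3.0208 i$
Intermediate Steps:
$a = \frac{3}{2}$ ($a = \frac{1}{2} \cdot 3 = \frac{3}{2} \approx 1.5$)
$k{\left(z,D \right)} = \frac{11}{8}$ ($k{\left(z,D \right)} = 3 \cdot \frac{1}{8} + 1 = \frac{3}{8} + 1 = \frac{11}{8}$)
$K = - \frac{21}{2}$ ($K = \left(-7\right) \frac{3}{2} = - \frac{21}{2} \approx -10.5$)
$\sqrt{k{\left(5,-13 \right)} + K} = \sqrt{\frac{11}{8} - \frac{21}{2}} = \sqrt{- \frac{73}{8}} = \frac{i \sqrt{146}}{4}$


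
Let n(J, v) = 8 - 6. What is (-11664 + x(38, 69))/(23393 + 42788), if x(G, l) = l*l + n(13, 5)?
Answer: -6901/66181 ≈ -0.10427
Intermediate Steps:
n(J, v) = 2
x(G, l) = 2 + l**2 (x(G, l) = l*l + 2 = l**2 + 2 = 2 + l**2)
(-11664 + x(38, 69))/(23393 + 42788) = (-11664 + (2 + 69**2))/(23393 + 42788) = (-11664 + (2 + 4761))/66181 = (-11664 + 4763)*(1/66181) = -6901*1/66181 = -6901/66181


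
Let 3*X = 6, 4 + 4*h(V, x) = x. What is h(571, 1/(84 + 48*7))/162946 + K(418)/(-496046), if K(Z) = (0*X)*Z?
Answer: -1679/273749280 ≈ -6.1333e-6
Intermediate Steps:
h(V, x) = -1 + x/4
X = 2 (X = (⅓)*6 = 2)
K(Z) = 0 (K(Z) = (0*2)*Z = 0*Z = 0)
h(571, 1/(84 + 48*7))/162946 + K(418)/(-496046) = (-1 + 1/(4*(84 + 48*7)))/162946 + 0/(-496046) = (-1 + 1/(4*(84 + 336)))*(1/162946) + 0*(-1/496046) = (-1 + (¼)/420)*(1/162946) + 0 = (-1 + (¼)*(1/420))*(1/162946) + 0 = (-1 + 1/1680)*(1/162946) + 0 = -1679/1680*1/162946 + 0 = -1679/273749280 + 0 = -1679/273749280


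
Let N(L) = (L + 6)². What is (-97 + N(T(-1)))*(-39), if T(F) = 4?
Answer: -117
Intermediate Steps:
N(L) = (6 + L)²
(-97 + N(T(-1)))*(-39) = (-97 + (6 + 4)²)*(-39) = (-97 + 10²)*(-39) = (-97 + 100)*(-39) = 3*(-39) = -117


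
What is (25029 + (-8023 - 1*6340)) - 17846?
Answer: -7180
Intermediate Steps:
(25029 + (-8023 - 1*6340)) - 17846 = (25029 + (-8023 - 6340)) - 17846 = (25029 - 14363) - 17846 = 10666 - 17846 = -7180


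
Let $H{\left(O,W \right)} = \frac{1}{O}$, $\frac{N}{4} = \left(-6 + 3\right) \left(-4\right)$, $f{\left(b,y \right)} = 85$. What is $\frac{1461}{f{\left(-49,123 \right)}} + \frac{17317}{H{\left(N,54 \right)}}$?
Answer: $\frac{70654821}{85} \approx 8.3123 \cdot 10^{5}$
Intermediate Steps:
$N = 48$ ($N = 4 \left(-6 + 3\right) \left(-4\right) = 4 \left(\left(-3\right) \left(-4\right)\right) = 4 \cdot 12 = 48$)
$\frac{1461}{f{\left(-49,123 \right)}} + \frac{17317}{H{\left(N,54 \right)}} = \frac{1461}{85} + \frac{17317}{\frac{1}{48}} = 1461 \cdot \frac{1}{85} + 17317 \frac{1}{\frac{1}{48}} = \frac{1461}{85} + 17317 \cdot 48 = \frac{1461}{85} + 831216 = \frac{70654821}{85}$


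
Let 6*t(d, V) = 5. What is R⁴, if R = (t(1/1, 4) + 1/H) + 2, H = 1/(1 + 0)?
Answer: 279841/1296 ≈ 215.93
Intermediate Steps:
t(d, V) = ⅚ (t(d, V) = (⅙)*5 = ⅚)
H = 1 (H = 1/1 = 1)
R = 23/6 (R = (⅚ + 1/1) + 2 = (⅚ + 1) + 2 = 11/6 + 2 = 23/6 ≈ 3.8333)
R⁴ = (23/6)⁴ = 279841/1296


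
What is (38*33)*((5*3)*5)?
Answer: 94050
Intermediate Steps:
(38*33)*((5*3)*5) = 1254*(15*5) = 1254*75 = 94050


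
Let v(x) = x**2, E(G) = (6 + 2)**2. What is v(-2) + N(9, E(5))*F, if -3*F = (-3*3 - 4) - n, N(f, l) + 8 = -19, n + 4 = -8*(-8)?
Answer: -653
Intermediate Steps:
E(G) = 64 (E(G) = 8**2 = 64)
n = 60 (n = -4 - 8*(-8) = -4 + 64 = 60)
N(f, l) = -27 (N(f, l) = -8 - 19 = -27)
F = 73/3 (F = -((-3*3 - 4) - 1*60)/3 = -((-9 - 4) - 60)/3 = -(-13 - 60)/3 = -1/3*(-73) = 73/3 ≈ 24.333)
v(-2) + N(9, E(5))*F = (-2)**2 - 27*73/3 = 4 - 657 = -653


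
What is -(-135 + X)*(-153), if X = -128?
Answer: -40239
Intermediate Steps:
-(-135 + X)*(-153) = -(-135 - 128)*(-153) = -(-263)*(-153) = -1*40239 = -40239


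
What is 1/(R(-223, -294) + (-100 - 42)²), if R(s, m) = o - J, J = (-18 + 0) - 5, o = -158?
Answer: 1/20029 ≈ 4.9928e-5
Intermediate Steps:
J = -23 (J = -18 - 5 = -23)
R(s, m) = -135 (R(s, m) = -158 - 1*(-23) = -158 + 23 = -135)
1/(R(-223, -294) + (-100 - 42)²) = 1/(-135 + (-100 - 42)²) = 1/(-135 + (-142)²) = 1/(-135 + 20164) = 1/20029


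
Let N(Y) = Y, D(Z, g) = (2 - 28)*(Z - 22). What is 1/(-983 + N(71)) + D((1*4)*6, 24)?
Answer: -47425/912 ≈ -52.001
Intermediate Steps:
D(Z, g) = 572 - 26*Z (D(Z, g) = -26*(-22 + Z) = 572 - 26*Z)
1/(-983 + N(71)) + D((1*4)*6, 24) = 1/(-983 + 71) + (572 - 26*1*4*6) = 1/(-912) + (572 - 104*6) = -1/912 + (572 - 26*24) = -1/912 + (572 - 624) = -1/912 - 52 = -47425/912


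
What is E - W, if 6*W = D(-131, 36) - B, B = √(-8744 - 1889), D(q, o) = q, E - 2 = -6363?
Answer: -38035/6 + 7*I*√217/6 ≈ -6339.2 + 17.186*I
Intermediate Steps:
E = -6361 (E = 2 - 6363 = -6361)
B = 7*I*√217 (B = √(-10633) = 7*I*√217 ≈ 103.12*I)
W = -131/6 - 7*I*√217/6 (W = (-131 - 7*I*√217)/6 = -131/6 - 7*I*√217/6 ≈ -21.833 - 17.186*I)
E - W = -6361 - (-131/6 - 7*I*√217/6) = -6361 + (131/6 + 7*I*√217/6) = -38035/6 + 7*I*√217/6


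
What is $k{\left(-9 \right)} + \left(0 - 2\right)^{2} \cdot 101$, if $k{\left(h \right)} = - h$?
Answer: $413$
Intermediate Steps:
$k{\left(-9 \right)} + \left(0 - 2\right)^{2} \cdot 101 = \left(-1\right) \left(-9\right) + \left(0 - 2\right)^{2} \cdot 101 = 9 + \left(-2\right)^{2} \cdot 101 = 9 + 4 \cdot 101 = 9 + 404 = 413$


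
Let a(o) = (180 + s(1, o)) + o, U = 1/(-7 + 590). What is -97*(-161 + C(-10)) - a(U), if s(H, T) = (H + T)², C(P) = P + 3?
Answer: 5477309485/339889 ≈ 16115.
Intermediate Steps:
C(P) = 3 + P
U = 1/583 ≈ 0.0017153
a(o) = 180 + o + (1 + o)² (a(o) = (180 + (1 + o)²) + o = 180 + o + (1 + o)²)
-97*(-161 + C(-10)) - a(U) = -97*(-161 + (3 - 10)) - (180 + 1/583 + (1 + 1/583)²) = -97*(-161 - 7) - (180 + 1/583 + (584/583)²) = -97*(-168) - (180 + 1/583 + 341056/339889) = 16296 - 1*61521659/339889 = 16296 - 61521659/339889 = 5477309485/339889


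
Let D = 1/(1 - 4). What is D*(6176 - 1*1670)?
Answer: -1502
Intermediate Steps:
D = -⅓ (D = 1/(-3) = -⅓ ≈ -0.33333)
D*(6176 - 1*1670) = -(6176 - 1*1670)/3 = -(6176 - 1670)/3 = -⅓*4506 = -1502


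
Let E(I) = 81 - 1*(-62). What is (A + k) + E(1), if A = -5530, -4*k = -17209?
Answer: -4339/4 ≈ -1084.8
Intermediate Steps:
k = 17209/4 (k = -¼*(-17209) = 17209/4 ≈ 4302.3)
E(I) = 143 (E(I) = 81 + 62 = 143)
(A + k) + E(1) = (-5530 + 17209/4) + 143 = -4911/4 + 143 = -4339/4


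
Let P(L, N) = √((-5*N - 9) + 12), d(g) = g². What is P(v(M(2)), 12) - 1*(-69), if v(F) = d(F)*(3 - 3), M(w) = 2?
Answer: 69 + I*√57 ≈ 69.0 + 7.5498*I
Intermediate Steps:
v(F) = 0 (v(F) = F²*(3 - 3) = F²*0 = 0)
P(L, N) = √(3 - 5*N) (P(L, N) = √((-9 - 5*N) + 12) = √(3 - 5*N))
P(v(M(2)), 12) - 1*(-69) = √(3 - 5*12) - 1*(-69) = √(3 - 60) + 69 = √(-57) + 69 = I*√57 + 69 = 69 + I*√57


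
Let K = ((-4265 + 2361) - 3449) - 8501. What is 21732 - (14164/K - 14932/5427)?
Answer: 272369742602/12530943 ≈ 21736.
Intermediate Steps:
K = -13854 (K = (-1904 - 3449) - 8501 = -5353 - 8501 = -13854)
21732 - (14164/K - 14932/5427) = 21732 - (14164/(-13854) - 14932/5427) = 21732 - (14164*(-1/13854) - 14932*1/5427) = 21732 - (-7082/6927 - 14932/5427) = 21732 - 1*(-47289326/12530943) = 21732 + 47289326/12530943 = 272369742602/12530943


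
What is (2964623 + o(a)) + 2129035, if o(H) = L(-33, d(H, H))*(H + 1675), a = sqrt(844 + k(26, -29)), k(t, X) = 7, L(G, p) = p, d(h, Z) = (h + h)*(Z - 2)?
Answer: 7941104 - 4998*sqrt(851) ≈ 7.7953e+6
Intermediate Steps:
d(h, Z) = 2*h*(-2 + Z) (d(h, Z) = (2*h)*(-2 + Z) = 2*h*(-2 + Z))
a = sqrt(851) (a = sqrt(844 + 7) = sqrt(851) ≈ 29.172)
o(H) = 2*H*(-2 + H)*(1675 + H) (o(H) = (2*H*(-2 + H))*(H + 1675) = (2*H*(-2 + H))*(1675 + H) = 2*H*(-2 + H)*(1675 + H))
(2964623 + o(a)) + 2129035 = (2964623 + 2*sqrt(851)*(-2 + sqrt(851))*(1675 + sqrt(851))) + 2129035 = 5093658 + 2*sqrt(851)*(-2 + sqrt(851))*(1675 + sqrt(851))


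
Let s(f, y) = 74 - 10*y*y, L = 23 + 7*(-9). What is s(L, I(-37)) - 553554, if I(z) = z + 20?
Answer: -556370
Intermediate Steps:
I(z) = 20 + z
L = -40 (L = 23 - 63 = -40)
s(f, y) = 74 - 10*y²
s(L, I(-37)) - 553554 = (74 - 10*(20 - 37)²) - 553554 = (74 - 10*(-17)²) - 553554 = (74 - 10*289) - 553554 = (74 - 2890) - 553554 = -2816 - 553554 = -556370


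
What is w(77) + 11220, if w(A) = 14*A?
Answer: 12298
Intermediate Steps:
w(77) + 11220 = 14*77 + 11220 = 1078 + 11220 = 12298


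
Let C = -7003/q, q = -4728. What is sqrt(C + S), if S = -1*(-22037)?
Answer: sqrt(123161963898)/2364 ≈ 148.45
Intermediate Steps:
C = 7003/4728 (C = -7003/(-4728) = -7003*(-1/4728) = 7003/4728 ≈ 1.4812)
S = 22037
sqrt(C + S) = sqrt(7003/4728 + 22037) = sqrt(104197939/4728) = sqrt(123161963898)/2364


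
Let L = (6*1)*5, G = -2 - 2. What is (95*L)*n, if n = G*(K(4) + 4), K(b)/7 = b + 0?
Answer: -364800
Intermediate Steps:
K(b) = 7*b (K(b) = 7*(b + 0) = 7*b)
G = -4
L = 30 (L = 6*5 = 30)
n = -128 (n = -4*(7*4 + 4) = -4*(28 + 4) = -4*32 = -128)
(95*L)*n = (95*30)*(-128) = 2850*(-128) = -364800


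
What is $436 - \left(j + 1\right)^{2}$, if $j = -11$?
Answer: $336$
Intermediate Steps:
$436 - \left(j + 1\right)^{2} = 436 - \left(-11 + 1\right)^{2} = 436 - \left(-10\right)^{2} = 436 - 100 = 336$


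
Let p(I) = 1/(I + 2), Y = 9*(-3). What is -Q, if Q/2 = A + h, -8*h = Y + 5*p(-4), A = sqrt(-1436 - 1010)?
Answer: -59/8 - 2*I*sqrt(2446) ≈ -7.375 - 98.914*I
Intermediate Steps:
Y = -27
p(I) = 1/(2 + I)
A = I*sqrt(2446) (A = sqrt(-2446) = I*sqrt(2446) ≈ 49.457*I)
h = 59/16 (h = -(-27 + 5/(2 - 4))/8 = -(-27 + 5/(-2))/8 = -(-27 + 5*(-1/2))/8 = -(-27 - 5/2)/8 = -1/8*(-59/2) = 59/16 ≈ 3.6875)
Q = 59/8 + 2*I*sqrt(2446) (Q = 2*(I*sqrt(2446) + 59/16) = 2*(59/16 + I*sqrt(2446)) = 59/8 + 2*I*sqrt(2446) ≈ 7.375 + 98.914*I)
-Q = -(59/8 + 2*I*sqrt(2446)) = -59/8 - 2*I*sqrt(2446)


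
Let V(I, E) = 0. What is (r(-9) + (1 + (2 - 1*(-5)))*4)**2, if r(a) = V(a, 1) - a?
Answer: 1681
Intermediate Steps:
r(a) = -a (r(a) = 0 - a = -a)
(r(-9) + (1 + (2 - 1*(-5)))*4)**2 = (-1*(-9) + (1 + (2 - 1*(-5)))*4)**2 = (9 + (1 + (2 + 5))*4)**2 = (9 + (1 + 7)*4)**2 = (9 + 8*4)**2 = (9 + 32)**2 = 41**2 = 1681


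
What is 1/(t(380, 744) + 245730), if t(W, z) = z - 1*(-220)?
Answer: 1/246694 ≈ 4.0536e-6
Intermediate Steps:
t(W, z) = 220 + z (t(W, z) = z + 220 = 220 + z)
1/(t(380, 744) + 245730) = 1/((220 + 744) + 245730) = 1/(964 + 245730) = 1/246694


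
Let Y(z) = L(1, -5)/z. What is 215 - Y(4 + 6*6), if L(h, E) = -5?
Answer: 1721/8 ≈ 215.13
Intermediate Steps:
Y(z) = -5/z
215 - Y(4 + 6*6) = 215 - (-5)/(4 + 6*6) = 215 - (-5)/(4 + 36) = 215 - (-5)/40 = 215 - 1*(-1/8) = 215 + 1/8 = 1721/8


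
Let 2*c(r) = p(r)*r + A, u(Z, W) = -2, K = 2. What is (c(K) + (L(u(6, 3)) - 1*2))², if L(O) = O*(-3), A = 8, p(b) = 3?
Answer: 121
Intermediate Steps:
L(O) = -3*O
c(r) = 4 + 3*r/2 (c(r) = (3*r + 8)/2 = (8 + 3*r)/2 = 4 + 3*r/2)
(c(K) + (L(u(6, 3)) - 1*2))² = ((4 + (3/2)*2) + (-3*(-2) - 1*2))² = ((4 + 3) + (6 - 2))² = (7 + 4)² = 11² = 121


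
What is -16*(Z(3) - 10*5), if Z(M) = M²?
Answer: 656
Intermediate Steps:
-16*(Z(3) - 10*5) = -16*(3² - 10*5) = -16*(9 - 50) = -16*(-41) = 656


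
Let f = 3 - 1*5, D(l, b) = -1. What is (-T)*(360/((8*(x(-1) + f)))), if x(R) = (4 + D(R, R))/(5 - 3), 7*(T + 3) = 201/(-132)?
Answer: -44595/154 ≈ -289.58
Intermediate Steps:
T = -991/308 (T = -3 + (201/(-132))/7 = -3 + (201*(-1/132))/7 = -3 + (⅐)*(-67/44) = -3 - 67/308 = -991/308 ≈ -3.2175)
f = -2 (f = 3 - 5 = -2)
x(R) = 3/2 (x(R) = (4 - 1)/(5 - 3) = 3/2)
(-T)*(360/((8*(x(-1) + f)))) = (-1*(-991/308))*(360/((8*(3/2 - 2)))) = 991*(360/((8*(-½))))/308 = 991*(360/(-4))/308 = 991*(360*(-¼))/308 = (991/308)*(-90) = -44595/154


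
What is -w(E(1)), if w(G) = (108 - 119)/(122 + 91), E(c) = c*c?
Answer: 11/213 ≈ 0.051643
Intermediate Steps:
E(c) = c²
w(G) = -11/213
-w(E(1)) = -1*(-11/213) = 11/213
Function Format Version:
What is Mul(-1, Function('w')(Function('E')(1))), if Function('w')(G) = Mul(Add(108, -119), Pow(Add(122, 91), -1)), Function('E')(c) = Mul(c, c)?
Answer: Rational(11, 213) ≈ 0.051643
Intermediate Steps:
Function('E')(c) = Pow(c, 2)
Function('w')(G) = Rational(-11, 213) (Function('w')(G) = Mul(-11, Pow(213, -1)) = Mul(-11, Rational(1, 213)) = Rational(-11, 213))
Mul(-1, Function('w')(Function('E')(1))) = Mul(-1, Rational(-11, 213)) = Rational(11, 213)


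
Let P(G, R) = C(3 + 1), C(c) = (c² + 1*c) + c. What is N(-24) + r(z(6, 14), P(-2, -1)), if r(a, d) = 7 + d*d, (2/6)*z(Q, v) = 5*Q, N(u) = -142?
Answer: 441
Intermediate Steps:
C(c) = c² + 2*c (C(c) = (c² + c) + c = (c + c²) + c = c² + 2*c)
P(G, R) = 24 (P(G, R) = (3 + 1)*(2 + (3 + 1)) = 4*(2 + 4) = 4*6 = 24)
z(Q, v) = 15*Q (z(Q, v) = 3*(5*Q) = 15*Q)
r(a, d) = 7 + d²
N(-24) + r(z(6, 14), P(-2, -1)) = -142 + (7 + 24²) = -142 + (7 + 576) = -142 + 583 = 441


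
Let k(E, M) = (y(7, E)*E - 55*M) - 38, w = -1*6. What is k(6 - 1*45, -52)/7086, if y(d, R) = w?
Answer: 1528/3543 ≈ 0.43127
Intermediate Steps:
w = -6
y(d, R) = -6
k(E, M) = -38 - 55*M - 6*E (k(E, M) = (-6*E - 55*M) - 38 = (-55*M - 6*E) - 38 = -38 - 55*M - 6*E)
k(6 - 1*45, -52)/7086 = (-38 - 55*(-52) - 6*(6 - 1*45))/7086 = (-38 + 2860 - 6*(6 - 45))*(1/7086) = (-38 + 2860 - 6*(-39))*(1/7086) = (-38 + 2860 + 234)*(1/7086) = 3056*(1/7086) = 1528/3543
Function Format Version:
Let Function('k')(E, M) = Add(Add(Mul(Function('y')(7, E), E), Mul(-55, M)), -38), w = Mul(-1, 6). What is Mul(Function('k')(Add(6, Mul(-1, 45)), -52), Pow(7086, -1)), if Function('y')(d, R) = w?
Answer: Rational(1528, 3543) ≈ 0.43127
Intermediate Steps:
w = -6
Function('y')(d, R) = -6
Function('k')(E, M) = Add(-38, Mul(-55, M), Mul(-6, E)) (Function('k')(E, M) = Add(Add(Mul(-6, E), Mul(-55, M)), -38) = Add(Add(Mul(-55, M), Mul(-6, E)), -38) = Add(-38, Mul(-55, M), Mul(-6, E)))
Mul(Function('k')(Add(6, Mul(-1, 45)), -52), Pow(7086, -1)) = Mul(Add(-38, Mul(-55, -52), Mul(-6, Add(6, Mul(-1, 45)))), Pow(7086, -1)) = Mul(Add(-38, 2860, Mul(-6, Add(6, -45))), Rational(1, 7086)) = Mul(Add(-38, 2860, Mul(-6, -39)), Rational(1, 7086)) = Mul(Add(-38, 2860, 234), Rational(1, 7086)) = Mul(3056, Rational(1, 7086)) = Rational(1528, 3543)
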